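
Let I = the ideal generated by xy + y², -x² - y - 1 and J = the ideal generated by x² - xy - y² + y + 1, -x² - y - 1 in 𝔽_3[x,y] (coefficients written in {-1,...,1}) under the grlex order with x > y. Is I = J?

For a fixed monomial order, each ideal has a unique reduced Gröbner basis; comparing bases decides equality.
Buchberger on the first generating set:
f_1 = xy + y², LT = xy.
f_2 = -x² - y - 1, LT = x².

S(f_1,f_2): lcm = x²y. S = xy² - y² - y.
  leading term xy²: subtract (y)·f_1 from xy² - y² - y → -y³ - y² - y
  leading term y³: no divisor's leading term divides it; move -y³ to the remainder.
  leading term y²: no divisor's leading term divides it; move -y² to the remainder.
  leading term y: no divisor's leading term divides it; move -y to the remainder.
  remainder -y³ - y² - y ≠ 0; add g_3 = -y³ - y² - y to the basis.

S(f_1,g_3): lcm = xy³. S = y⁴ - xy² - xy.
  leading term y⁴: subtract (-y)·g_3 from y⁴ - xy² - xy → -xy² - y³ - xy - y²
  leading term xy²: subtract (-y)·f_1 from -xy² - y³ - xy - y² → -xy - y²
  leading term xy: subtract (-1)·f_1 from -xy - y² → 0
  remainder 0.

S(f_2,g_3): leading monomials are coprime, so the S-polynomial reduces to 0 (Buchberger's first criterion).
Every S-polynomial of the final basis reduces to 0, so we have a Gröbner basis.
Inter-reduce: drop elements whose leading term is divisible by another's, tail-reduce, and make monic.
Reduced Gröbner basis: {y³ + y² + y, x² + y + 1, xy + y²}.

Buchberger on the second generating set:
h_1 = x² - xy - y² + y + 1, LT = x².
h_2 = -x² - y - 1, LT = x².

S(h_1,h_2): lcm = x². S = -xy - y².
  leading term xy: no divisor's leading term divides it; move -xy to the remainder.
  leading term y²: no divisor's leading term divides it; move -y² to the remainder.
  remainder -xy - y² ≠ 0; add k_3 = -xy - y² to the basis.

S(h_1,k_3): lcm = x²y. S = xy² - y³ + y² + y.
  leading term xy²: subtract (-y)·k_3 from xy² - y³ + y² + y → y³ + y² + y
  leading term y³: no divisor's leading term divides it; move y³ to the remainder.
  leading term y²: no divisor's leading term divides it; move y² to the remainder.
  leading term y: no divisor's leading term divides it; move y to the remainder.
  remainder y³ + y² + y ≠ 0; add k_4 = y³ + y² + y to the basis.

S(h_2,k_3): lcm = x²y. S = -xy² + y² + y.
  leading term xy²: subtract (y)·k_3 from -xy² + y² + y → y³ + y² + y
  leading term y³: subtract (1)·k_4 from y³ + y² + y → 0
  remainder 0.

S(h_1,k_4): leading monomials are coprime, so the S-polynomial reduces to 0 (Buchberger's first criterion).
S(h_2,k_4): leading monomials are coprime, so the S-polynomial reduces to 0 (Buchberger's first criterion).
S(k_3,k_4): lcm = xy³. S = y⁴ - xy² - xy.
  leading term y⁴: subtract (y)·k_4 from y⁴ - xy² - xy → -xy² - y³ - xy - y²
  leading term xy²: subtract (y)·k_3 from -xy² - y³ - xy - y² → -xy - y²
  leading term xy: subtract (1)·k_3 from -xy - y² → 0
  remainder 0.

Every S-polynomial of the final basis reduces to 0, so we have a Gröbner basis.
Inter-reduce: drop elements whose leading term is divisible by another's, tail-reduce, and make monic.
Reduced Gröbner basis: {y³ + y² + y, x² + y + 1, xy + y²}.

These coincide, so the ideals are equal.

Yes, the ideals are equal.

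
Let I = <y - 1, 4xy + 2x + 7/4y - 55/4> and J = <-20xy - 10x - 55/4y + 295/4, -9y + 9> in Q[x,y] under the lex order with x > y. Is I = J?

Two ideals are equal iff their reduced Gröbner bases coincide (the reduced basis is unique for a fixed ordering).
Buchberger on the first generating set:
f_1 = y - 1, LT = y.
f_2 = 4xy + 2x + 7/4y - 55/4, LT = xy.

S(f_1,f_2): lcm = xy. S = -3/2x - 7/16y + 55/16.
  reduce S modulo (f_1, f_2):
  remainder -3/2x + 3 ≠ 0; add g_3 = -3/2x + 3 to the basis.

The other S-polynomials (S(f_1,g_3), S(f_2,g_3)) all reduce to 0 modulo the current basis, so we have a Gröbner basis.
Inter-reduce: drop elements whose leading term is divisible by another's, tail-reduce, and make monic.
Reduced Gröbner basis: {x - 2, y - 1}.

Buchberger on the second generating set:
h_1 = -20xy - 10x - 55/4y + 295/4, LT = xy.
h_2 = -9y + 9, LT = y.

S(h_1,h_2): lcm = xy. S = 3/2x + 11/16y - 59/16.
  reduce S modulo (h_1, h_2):
  remainder 3/2x - 3 ≠ 0; add k_3 = 3/2x - 3 to the basis.

The other S-polynomials (S(h_1,k_3), S(h_2,k_3)) all reduce to 0 modulo the current basis, so we have a Gröbner basis.
Inter-reduce: drop elements whose leading term is divisible by another's, tail-reduce, and make monic.
Reduced Gröbner basis: {x - 2, y - 1}.

Same reduced basis, so the two generating sets span the same ideal.

Yes, the ideals are equal.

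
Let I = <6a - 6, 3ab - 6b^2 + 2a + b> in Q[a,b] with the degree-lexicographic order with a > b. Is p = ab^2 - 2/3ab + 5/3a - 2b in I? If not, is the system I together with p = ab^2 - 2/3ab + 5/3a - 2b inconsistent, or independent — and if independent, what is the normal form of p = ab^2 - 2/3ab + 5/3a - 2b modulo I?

First compute the reduced Gröbner basis of I by Buchberger's algorithm.
f_1 = 6a - 6, LT = a.
f_2 = 3ab - 6b^2 + 2a + b, LT = ab.

S(f_1,f_2): lcm = ab. S = 2b^2 - 2/3a - 4/3b.
  reduce S modulo (f_1, f_2):
  remainder 2b^2 - 4/3b - 2/3 ≠ 0; add h_3 = 2b^2 - 4/3b - 2/3 to the basis.

The other S-polynomials (S(f_1,h_3), S(f_2,h_3)) all reduce to 0 modulo the current basis, so we have a Gröbner basis.
Inter-reduce: drop elements whose leading term is divisible by another's, tail-reduce, and make monic.
Reduced Gröbner basis: {b^2 - 2/3b - 1/3, a - 1}.
Label its elements g_1 = b^2 - 2/3b - 1/3, g_2 = a - 1.

Reduce p = ab^2 - 2/3ab + 5/3a - 2b modulo G:
  leading term ab^2: subtract (a)·g_1 from ab^2 - 2/3ab + 5/3a - 2b → 2a - 2b
  leading term a: subtract (2)·g_2 from 2a - 2b → -2b + 2
  leading term b: no divisor's leading term divides it; move -2b to the remainder.
  leading term 1: no divisor's leading term divides it; move 2 to the remainder.
  normal form = -2b + 2.
The normal form is nonzero, so p ∉ I. Since p minus its normal form lies in I, I + (p) = I + (r) where r = -2b + 2; decide whether this ideal is the whole ring.
Run Buchberger on G together with r (pairs among the g_i already reduce to 0 since G is a Gröbner basis):
g_1 = b^2 - 2/3b - 1/3, LT = b^2.
g_2 = a - 1, LT = a.
r = -2b + 2, LT = b.

The S-polynomials (S(g_1,g_2), S(g_1,r), S(g_2,r)) all reduce to 0 modulo the current basis, so we have a Gröbner basis.
Inter-reduce: drop elements whose leading term is divisible by another's, tail-reduce, and make monic.
Reduced Gröbner basis: {a - 1, b - 1}.
The reduced Gröbner basis of I + (p) is {a - 1, b - 1} ≠ {1}, a proper ideal, so the enlarged system stays consistent: p is independent of I, with normal form -2b + 2.

The remainder on division by a Gröbner basis is unique — it is the normal form.

ab^2 - 2/3ab + 5/3a - 2b is independent of I; its normal form modulo I is -2b + 2.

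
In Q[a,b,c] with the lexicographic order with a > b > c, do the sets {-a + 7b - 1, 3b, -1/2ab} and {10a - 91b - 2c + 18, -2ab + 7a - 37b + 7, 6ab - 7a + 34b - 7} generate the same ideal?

No, the ideals differ.

For a fixed monomial order, each ideal has a unique reduced Gröbner basis; comparing bases decides equality.
Buchberger on the first generating set:
f_1 = -a + 7b - 1, LT = a.
f_2 = 3b, LT = b.
f_3 = -1/2ab, LT = ab.

The S-polynomials (S(f_1,f_2), S(f_1,f_3), S(f_2,f_3)) all reduce to 0 modulo the current basis, so we have a Gröbner basis.
Inter-reduce: drop elements whose leading term is divisible by another's, tail-reduce, and make monic.
Reduced Gröbner basis: {a + 1, b}.

Buchberger on the second generating set:
h_1 = 10a - 91b - 2c + 18, LT = a.
h_2 = -2ab + 7a - 37b + 7, LT = ab.
h_3 = 6ab - 7a + 34b - 7, LT = ab.

S(h_1,h_2): lcm = ab. S = 7/2a - 91/10b^2 - 1/5bc - 167/10b + 7/2.
  leading term a: subtract (7/20)·h_1 from 7/2a - 91/10b^2 - 1/5bc - 167/10b + 7/2 → -91/10b^2 - 1/5bc + 303/20b + 7/10c - 14/5
  leading term b^2: no divisor's leading term divides it; move -91/10b^2 to the remainder.
  leading term bc: no divisor's leading term divides it; move -1/5bc to the remainder.
  leading term b: no divisor's leading term divides it; move 303/20b to the remainder.
  leading term c: no divisor's leading term divides it; move 7/10c to the remainder.
  leading term 1: no divisor's leading term divides it; move -14/5 to the remainder.
  remainder -91/10b^2 - 1/5bc + 303/20b + 7/10c - 14/5 ≠ 0; add k_4 = -91/10b^2 - 1/5bc + 303/20b + 7/10c - 14/5 to the basis.

S(h_1,h_3): lcm = ab. S = 7/6a - 91/10b^2 - 1/5bc - 58/15b + 7/6.
  leading term a: subtract (7/60)·h_1 from 7/6a - 91/10b^2 - 1/5bc - 58/15b + 7/6 → -91/10b^2 - 1/5bc + 27/4b + 7/30c - 14/15
  leading term b^2: subtract (1)·k_4 from -91/10b^2 - 1/5bc + 27/4b + 7/30c - 14/15 → -42/5b - 7/15c + 28/15
  leading term b: no divisor's leading term divides it; move -42/5b to the remainder.
  leading term c: no divisor's leading term divides it; move -7/15c to the remainder.
  leading term 1: no divisor's leading term divides it; move 28/15 to the remainder.
  remainder -42/5b - 7/15c + 28/15 ≠ 0; add k_5 = -42/5b - 7/15c + 28/15 to the basis.

S(h_3,k_4): lcm = ab^2. S = -2/91abc + 136/273ab + 1/13ac - 4/13a + 17/3b^2 - 7/6b.
  leading term abc: subtract (-1/455bc)·h_1 from -2/91abc + 136/273ab + 1/13ac - 4/13a + 17/3b^2 - 7/6b → 136/273ab + 1/13ac - 4/13a - 1/5b^2c + 17/3b^2 - 2/455bc^2 + 18/455bc - 7/6b
  leading term ab: subtract (68/1365b)·h_1 from 136/273ab + 1/13ac - 4/13a - 1/5b^2c + 17/3b^2 - 2/455bc^2 + 18/455bc - 7/6b → 1/13ac - 4/13a - 1/5b^2c + 51/5b^2 - 2/455bc^2 + 38/273bc - 5633/2730b
  leading term ac: subtract (1/130c)·h_1 from 1/13ac - 4/13a - 1/5b^2c + 51/5b^2 - 2/455bc^2 + 38/273bc - 5633/2730b → -4/13a - 1/5b^2c + 51/5b^2 - 2/455bc^2 + 2291/2730bc - 5633/2730b + 1/65c^2 - 9/65c
  leading term a: subtract (-2/65)·h_1 from -4/13a - 1/5b^2c + 51/5b^2 - 2/455bc^2 + 2291/2730bc - 5633/2730b + 1/65c^2 - 9/65c → -1/5b^2c + 51/5b^2 - 2/455bc^2 + 2291/2730bc - 13277/2730b + 1/65c^2 - 1/5c + 36/65
  leading term b^2c: subtract (2/91c)·k_4 from -1/5b^2c + 51/5b^2 - 2/455bc^2 + 2291/2730bc - 13277/2730b + 1/65c^2 - 1/5c + 36/65 → 51/5b^2 + 691/1365bc - 13277/2730b - 9/65c + 36/65
  leading term b^2: subtract (-102/91)·k_4 from 51/5b^2 + 691/1365bc - 13277/2730b - 9/65c + 36/65 → 11/39bc + 2363/195b + 42/65c - 168/65
  leading term bc: subtract (-55/1638c)·k_5 from 11/39bc + 2363/195b + 42/65c - 168/65 → 2363/195b - 11/702c^2 + 1244/1755c - 168/65
  leading term b: subtract (-2363/1638)·k_5 from 2363/195b - 11/702c^2 + 1244/1755c - 168/65 → -11/702c^2 + 25/702c + 38/351
  leading term c^2: no divisor's leading term divides it; move -11/702c^2 to the remainder.
  leading term c: no divisor's leading term divides it; move 25/702c to the remainder.
  leading term 1: no divisor's leading term divides it; move 38/351 to the remainder.
  remainder -11/702c^2 + 25/702c + 38/351 ≠ 0; add k_6 = -11/702c^2 + 25/702c + 38/351 to the basis.

The other S-polynomials (S(h_2,h_3), S(h_1,k_4), S(h_2,k_4), S(h_1,k_5), S(h_2,k_5), S(h_3,k_5), S(k_4,k_5), S(h_1,k_6), S(h_2,k_6), S(h_3,k_6), S(k_4,k_6), S(k_5,k_6)) all reduce to 0 modulo the current basis, so we have a Gröbner basis.
Inter-reduce: drop elements whose leading term is divisible by another's, tail-reduce, and make monic.
Reduced Gröbner basis: {a + 11/36c - 2/9, b + 1/18c - 2/9, c^2 - 25/11c - 76/11}.

These differ, so the ideals are not equal.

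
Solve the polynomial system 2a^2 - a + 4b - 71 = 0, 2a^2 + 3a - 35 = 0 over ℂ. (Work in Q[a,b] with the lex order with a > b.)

Compute a lex Gröbner basis by Buchberger's algorithm.
f_1 = 2a^2 - a + 4b - 71, LT = a^2.
f_2 = 2a^2 + 3a - 35, LT = a^2.

S(f_1,f_2): lcm = a^2. S = -2a + 2b - 18.
  reduce S modulo (f_1, f_2):
  remainder -2a + 2b - 18 ≠ 0; add h_3 = -2a + 2b - 18 to the basis.

S(f_1,h_3): lcm = a^2. S = ab - 19/2a + 2b - 71/2.
  reduce S modulo (f_1, f_2, h_3):
  remainder b^2 - 33/2b + 50 ≠ 0; add h_4 = b^2 - 33/2b + 50 to the basis.

The other S-polynomials (S(f_2,h_3), S(f_1,h_4), S(f_2,h_4), S(h_3,h_4)) all reduce to 0 modulo the current basis, so we have a Gröbner basis.
Inter-reduce: drop elements whose leading term is divisible by another's, tail-reduce, and make monic.
Reduced Gröbner basis: {a - b + 9, b^2 - 33/2b + 50}.

From the last basis element, b^2 - 33/2b + 50 = 0, so b takes values in {4, 25/2}. Each choice, substituted upward through the basis, yields the corresponding point(s) of the solution set.
  b = 4: the earlier basis element becomes a + 5 = 0, giving a = -5 — point (-5, 4).
  b = 25/2: the earlier basis element becomes a - 7/2 = 0, giving a = 7/2 — point (7/2, 25/2).

{(-5, 4), (7/2, 25/2)}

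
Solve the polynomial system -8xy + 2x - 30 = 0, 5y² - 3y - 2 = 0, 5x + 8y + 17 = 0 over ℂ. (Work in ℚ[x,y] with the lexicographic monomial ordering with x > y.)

{(-5, 1)}

Compute a lex Gröbner basis by Buchberger's algorithm.
f_1 = -8xy + 2x - 30, LT = xy.
f_2 = 5y² - 3y - 2, LT = y².
f_3 = 5x + 8y + 17, LT = x.

S(f_1,f_2): lcm = xy². S = 7/20xy + ⅖x + 15/4y.
  leading term xy: subtract (-7/160)·f_1 from 7/20xy + ⅖x + 15/4y → 39/80x + 15/4y - 21/16
  leading term x: subtract (39/400)·f_3 from 39/80x + 15/4y - 21/16 → 297/100y - 297/100
  leading term y: no divisor's leading term divides it; move 297/100y to the remainder.
  leading term 1: no divisor's leading term divides it; move -297/100 to the remainder.
  remainder 297/100y - 297/100 ≠ 0; add h_4 = 297/100y - 297/100 to the basis.

The other S-polynomials (S(f_1,f_3), S(f_2,f_3), S(f_1,h_4), S(f_2,h_4), S(f_3,h_4)) all reduce to 0 modulo the current basis, so we have a Gröbner basis.
Inter-reduce: drop elements whose leading term is divisible by another's, tail-reduce, and make monic.
Reduced Gröbner basis: {x + 5, y - 1}.

The lex basis is triangular: the last element involves only y. Solving y - 1 = 0 gives y ∈ {1}; substituting each value into the earlier elements determines the remaining variables.
  y = 1: the earlier basis element becomes x + 5 = 0, giving x = -5 — point (-5, 1).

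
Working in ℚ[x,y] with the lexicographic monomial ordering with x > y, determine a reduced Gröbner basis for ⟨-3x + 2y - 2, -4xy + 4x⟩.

f_1 = -3x + 2y - 2, LT = x.
f_2 = -4xy + 4x, LT = xy.

S(f_1,f_2): lcm = xy. S = x - ⅔y² + ⅔y.
  leading term x: subtract (-⅓)·f_1 from x - ⅔y² + ⅔y → -⅔y² + 4/3y - ⅔
  leading term y²: no divisor's leading term divides it; move -⅔y² to the remainder.
  leading term y: no divisor's leading term divides it; move 4/3y to the remainder.
  leading term 1: no divisor's leading term divides it; move -⅔ to the remainder.
  remainder -⅔y² + 4/3y - ⅔ ≠ 0; add g_3 = -⅔y² + 4/3y - ⅔ to the basis.

The other S-polynomials (S(f_1,g_3), S(f_2,g_3)) all reduce to 0 modulo the current basis, so we have a Gröbner basis.
Inter-reduce: drop elements whose leading term is divisible by another's, tail-reduce, and make monic.

G = {x - ⅔y + ⅔, y² - 2y + 1}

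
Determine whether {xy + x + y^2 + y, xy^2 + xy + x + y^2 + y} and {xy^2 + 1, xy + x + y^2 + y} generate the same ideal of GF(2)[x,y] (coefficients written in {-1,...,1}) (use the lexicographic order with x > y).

No, the ideals differ.

Since reduced Gröbner bases are canonical representatives of ideals under a given ordering, it suffices to compute and compare them.
Buchberger on the first generating set:
f_1 = xy + x + y^2 + y, LT = xy.
f_2 = xy^2 + xy + x + y^2 + y, LT = xy^2.

S(f_1,f_2): lcm = xy^2. S = x + y^3 + y.
  leading term x: no divisor's leading term divides it; move x to the remainder.
  leading term y^3: no divisor's leading term divides it; move y^3 to the remainder.
  leading term y: no divisor's leading term divides it; move y to the remainder.
  remainder x + y^3 + y ≠ 0; add g_3 = x + y^3 + y to the basis.

S(f_1,g_3): lcm = xy. S = x + y^4 + y.
  leading term x: subtract (1)·g_3 from x + y^4 + y → y^4 + y^3
  leading term y^4: no divisor's leading term divides it; move y^4 to the remainder.
  leading term y^3: no divisor's leading term divides it; move y^3 to the remainder.
  remainder y^4 + y^3 ≠ 0; add g_4 = y^4 + y^3 to the basis.

The other S-polynomials (S(f_2,g_3), S(f_1,g_4), S(f_2,g_4), S(g_3,g_4)) all reduce to 0 modulo the current basis, so we have a Gröbner basis.
Inter-reduce: drop elements whose leading term is divisible by another's, tail-reduce, and make monic.
Reduced Gröbner basis: {x + y^3 + y, y^4 + y^3}.

Buchberger on the second generating set:
h_1 = xy^2 + 1, LT = xy^2.
h_2 = xy + x + y^2 + y, LT = xy.

S(h_1,h_2): lcm = xy^2. S = xy + y^3 + y^2 + 1.
  leading term xy: subtract (1)·h_2 from xy + y^3 + y^2 + 1 → x + y^3 + y + 1
  leading term x: no divisor's leading term divides it; move x to the remainder.
  leading term y^3: no divisor's leading term divides it; move y^3 to the remainder.
  leading term y: no divisor's leading term divides it; move y to the remainder.
  leading term 1: no divisor's leading term divides it; move 1 to the remainder.
  remainder x + y^3 + y + 1 ≠ 0; add k_3 = x + y^3 + y + 1 to the basis.

S(h_1,k_3): lcm = xy^2. S = y^5 + y^3 + y^2 + 1.
  leading term y^5: no divisor's leading term divides it; move y^5 to the remainder.
  leading term y^3: no divisor's leading term divides it; move y^3 to the remainder.
  leading term y^2: no divisor's leading term divides it; move y^2 to the remainder.
  leading term 1: no divisor's leading term divides it; move 1 to the remainder.
  remainder y^5 + y^3 + y^2 + 1 ≠ 0; add k_4 = y^5 + y^3 + y^2 + 1 to the basis.

S(h_2,k_3): lcm = xy. S = x + y^4.
  leading term x: subtract (1)·k_3 from x + y^4 → y^4 + y^3 + y + 1
  leading term y^4: no divisor's leading term divides it; move y^4 to the remainder.
  leading term y^3: no divisor's leading term divides it; move y^3 to the remainder.
  leading term y: no divisor's leading term divides it; move y to the remainder.
  leading term 1: no divisor's leading term divides it; move 1 to the remainder.
  remainder y^4 + y^3 + y + 1 ≠ 0; add k_5 = y^4 + y^3 + y + 1 to the basis.

The other S-polynomials (S(h_1,k_4), S(h_2,k_4), S(k_3,k_4), S(h_1,k_5), S(h_2,k_5), S(k_3,k_5), S(k_4,k_5)) all reduce to 0 modulo the current basis, so we have a Gröbner basis.
Inter-reduce: drop elements whose leading term is divisible by another's, tail-reduce, and make monic.
Reduced Gröbner basis: {x + y^3 + y + 1, y^4 + y^3 + y + 1}.

These differ, so the ideals are not equal.
The same test decides containment: I ⊆ J iff every generator of I reduces to 0 modulo a Gröbner basis of J.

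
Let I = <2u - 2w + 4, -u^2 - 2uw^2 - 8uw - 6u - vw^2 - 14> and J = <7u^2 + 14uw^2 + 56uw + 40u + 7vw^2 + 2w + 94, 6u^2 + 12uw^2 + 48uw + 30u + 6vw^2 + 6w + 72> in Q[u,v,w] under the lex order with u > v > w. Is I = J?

Equality of ideals is decidable: compute both reduced Gröbner bases (unique for the ordering) and check whether they agree.
Buchberger on the first generating set:
f_1 = 2u - 2w + 4, LT = u.
f_2 = -u^2 - 2uw^2 - 8uw - 6u - vw^2 - 14, LT = u^2.

S(f_1,f_2): lcm = u^2. S = -2uw^2 - 9uw - 4u - vw^2 - 14.
  leading term uw^2: subtract (-w^2)·f_1 from -2uw^2 - 9uw - 4u - vw^2 - 14 → -9uw - 4u - vw^2 - 2w^3 + 4w^2 - 14
  leading term uw: subtract (-9/2w)·f_1 from -9uw - 4u - vw^2 - 2w^3 + 4w^2 - 14 → -4u - vw^2 - 2w^3 - 5w^2 + 18w - 14
  leading term u: subtract (-2)·f_1 from -4u - vw^2 - 2w^3 - 5w^2 + 18w - 14 → -vw^2 - 2w^3 - 5w^2 + 14w - 6
  leading term vw^2: no divisor's leading term divides it; move -vw^2 to the remainder.
  leading term w^3: no divisor's leading term divides it; move -2w^3 to the remainder.
  leading term w^2: no divisor's leading term divides it; move -5w^2 to the remainder.
  leading term w: no divisor's leading term divides it; move 14w to the remainder.
  leading term 1: no divisor's leading term divides it; move -6 to the remainder.
  remainder -vw^2 - 2w^3 - 5w^2 + 14w - 6 ≠ 0; add g_3 = -vw^2 - 2w^3 - 5w^2 + 14w - 6 to the basis.

The other S-polynomials (S(f_1,g_3), S(f_2,g_3)) all reduce to 0 modulo the current basis, so we have a Gröbner basis.
Inter-reduce: drop elements whose leading term is divisible by another's, tail-reduce, and make monic.
Reduced Gröbner basis: {u - w + 2, vw^2 + 2w^3 + 5w^2 - 14w + 6}.

Buchberger on the second generating set:
h_1 = 7u^2 + 14uw^2 + 56uw + 40u + 7vw^2 + 2w + 94, LT = u^2.
h_2 = 6u^2 + 12uw^2 + 48uw + 30u + 6vw^2 + 6w + 72, LT = u^2.

S(h_1,h_2): lcm = u^2. S = 5/7u - 5/7w + 10/7.
  leading term u: no divisor's leading term divides it; move 5/7u to the remainder.
  leading term w: no divisor's leading term divides it; move -5/7w to the remainder.
  leading term 1: no divisor's leading term divides it; move 10/7 to the remainder.
  remainder 5/7u - 5/7w + 10/7 ≠ 0; add k_3 = 5/7u - 5/7w + 10/7 to the basis.

S(h_1,k_3): lcm = u^2. S = 2uw^2 + 9uw + 26/7u + vw^2 + 2/7w + 94/7.
  leading term uw^2: subtract (14/5w^2)·k_3 from 2uw^2 + 9uw + 26/7u + vw^2 + 2/7w + 94/7 → 9uw + 26/7u + vw^2 + 2w^3 - 4w^2 + 2/7w + 94/7
  leading term uw: subtract (63/5w)·k_3 from 9uw + 26/7u + vw^2 + 2w^3 - 4w^2 + 2/7w + 94/7 → 26/7u + vw^2 + 2w^3 + 5w^2 - 124/7w + 94/7
  leading term u: subtract (26/5)·k_3 from 26/7u + vw^2 + 2w^3 + 5w^2 - 124/7w + 94/7 → vw^2 + 2w^3 + 5w^2 - 14w + 6
  leading term vw^2: no divisor's leading term divides it; move vw^2 to the remainder.
  leading term w^3: no divisor's leading term divides it; move 2w^3 to the remainder.
  leading term w^2: no divisor's leading term divides it; move 5w^2 to the remainder.
  leading term w: no divisor's leading term divides it; move -14w to the remainder.
  leading term 1: no divisor's leading term divides it; move 6 to the remainder.
  remainder vw^2 + 2w^3 + 5w^2 - 14w + 6 ≠ 0; add k_4 = vw^2 + 2w^3 + 5w^2 - 14w + 6 to the basis.

The other S-polynomials (S(h_2,k_3), S(h_1,k_4), S(h_2,k_4), S(k_3,k_4)) all reduce to 0 modulo the current basis, so we have a Gröbner basis.
Inter-reduce: drop elements whose leading term is divisible by another's, tail-reduce, and make monic.
Reduced Gröbner basis: {u - w + 2, vw^2 + 2w^3 + 5w^2 - 14w + 6}.

The two bases agree; hence the ideals are identical.

Yes, the ideals are equal.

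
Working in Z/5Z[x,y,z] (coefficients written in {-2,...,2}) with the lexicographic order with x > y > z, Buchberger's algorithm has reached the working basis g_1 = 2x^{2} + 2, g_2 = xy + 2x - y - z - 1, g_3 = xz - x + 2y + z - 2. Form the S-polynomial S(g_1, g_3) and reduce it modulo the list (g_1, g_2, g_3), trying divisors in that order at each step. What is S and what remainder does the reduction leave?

lcm(LM(g_1), LM(g_3)) = x^{2}z.
S = (lcm/LT(g_1))·g_1 − (lcm/LT(g_3))·g_3 = x^{2} - 2xy - xz + 2x + z.
Reduce S modulo (g_1, g_2, g_3) in that order:
  leading term x^{2}: subtract (-2)·g_1 from x^{2} - 2xy - xz + 2x + z → -2xy - xz + 2x + z - 1
  leading term xy: subtract (-2)·g_2 from -2xy - xz + 2x + z - 1 → -xz + x - 2y - z + 2
  leading term xz: subtract (-1)·g_3 from -xz + x - 2y - z + 2 → 0
The remainder is 0, so this S-polynomial contributes no new basis element.

S(g_1, g_3) = x^{2} - 2xy - xz + 2x + z; remainder on division = 0.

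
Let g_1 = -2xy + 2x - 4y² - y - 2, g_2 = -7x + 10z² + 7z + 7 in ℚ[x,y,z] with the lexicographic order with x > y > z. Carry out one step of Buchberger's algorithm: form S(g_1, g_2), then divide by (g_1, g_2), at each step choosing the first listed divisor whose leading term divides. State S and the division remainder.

lcm(LM(g_1), LM(g_2)) = xy.
S = (lcm/LT(g_1))·g_1 − (lcm/LT(g_2))·g_2 = -x + 2y² + 10/7yz² + yz + 3/2y + 1.
Reduce S modulo (g_1, g_2) in that order:
  leading term x: subtract (1/7)·g_2 from -x + 2y² + 10/7yz² + yz + 3/2y + 1 → 2y² + 10/7yz² + yz + 3/2y - 10/7z² - z
  leading term y²: no divisor's leading term divides it; move 2y² to the remainder.
  leading term yz²: no divisor's leading term divides it; move 10/7yz² to the remainder.
  leading term yz: no divisor's leading term divides it; move yz to the remainder.
  leading term y: no divisor's leading term divides it; move 3/2y to the remainder.
  leading term z²: no divisor's leading term divides it; move -10/7z² to the remainder.
  leading term z: no divisor's leading term divides it; move -z to the remainder.
The remainder 2y² + 10/7yz² + yz + 3/2y - 10/7z² - z is nonzero, so it would be added as the next basis element.
This is the inner loop of Buchberger's algorithm — each nonzero remainder becomes a new basis element.

S(g_1, g_2) = -x + 2y² + 10/7yz² + yz + 3/2y + 1; remainder on division = 2y² + 10/7yz² + yz + 3/2y - 10/7z² - z.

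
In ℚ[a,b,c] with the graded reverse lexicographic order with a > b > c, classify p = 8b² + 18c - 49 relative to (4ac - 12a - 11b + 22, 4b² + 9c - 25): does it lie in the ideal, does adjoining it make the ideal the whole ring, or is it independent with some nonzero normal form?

First compute the reduced Gröbner basis of I by Buchberger's algorithm.
f_1 = 4ac - 12a - 11b + 22, LT = ac.
f_2 = 4b² + 9c - 25, LT = b².

S(f_1,f_2): leading monomials are coprime, so the S-polynomial reduces to 0 (Buchberger's first criterion).
Every S-polynomial of the final basis reduces to 0, so we have a Gröbner basis.
Inter-reduce: drop elements whose leading term is divisible by another's, tail-reduce, and make monic.
Reduced Gröbner basis: {b² + 9/4c - 25/4, ac - 3a - 11/4b + 11/2}.
Label its elements g_1 = b² + 9/4c - 25/4, g_2 = ac - 3a - 11/4b + 11/2.

Reduce p = 8b² + 18c - 49 modulo G:
  leading term b²: subtract (8)·g_1 from 8b² + 18c - 49 → 1
  leading term 1: no divisor's leading term divides it; move 1 to the remainder.
  normal form = 1.
The normal form is nonzero, so p ∉ I. Since p minus its normal form lies in I, I + (p) = I + (r) where r = 1; decide whether this ideal is the whole ring.
Here r = 1 is a nonzero constant, hence a unit: 1 ∈ I + (p), the Gröbner basis of I + (p) is {1}, and the enlarged system has no common solution — adjoining p is inconsistent.

Adjoining 8b² + 18c - 49 makes the ideal the whole ring: the system is inconsistent.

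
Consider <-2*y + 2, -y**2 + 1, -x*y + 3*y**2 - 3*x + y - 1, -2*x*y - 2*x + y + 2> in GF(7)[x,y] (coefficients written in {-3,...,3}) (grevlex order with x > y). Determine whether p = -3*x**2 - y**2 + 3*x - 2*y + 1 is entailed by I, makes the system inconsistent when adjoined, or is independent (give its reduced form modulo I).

Adjoining -3*x**2 - y**2 + 3*x - 2*y + 1 makes the ideal the whole ring: the system is inconsistent.

First compute the reduced Gröbner basis of I by Buchberger's algorithm.
f_1 = -2*y + 2, LT = y.
f_2 = -y**2 + 1, LT = y**2.
f_3 = -x*y + 3*y**2 - 3*x + y - 1, LT = x*y.
f_4 = -2*x*y - 2*x + y + 2, LT = x*y.

S(f_1,f_3): lcm = x*y. S = 3*y**2 + 3*x + y - 1.
  reduce S modulo (f_1, f_2, f_3, f_4):
  remainder 3*x + 3 ≠ 0; add h_5 = 3*x + 3 to the basis.

The other S-polynomials (S(f_1,f_2), S(f_1,f_4), S(f_2,f_3), S(f_2,f_4), S(f_3,f_4), S(f_1,h_5), S(f_2,h_5), S(f_3,h_5), S(f_4,h_5)) all reduce to 0 modulo the current basis, so we have a Gröbner basis.
Inter-reduce: drop elements whose leading term is divisible by another's, tail-reduce, and make monic.
Reduced Gröbner basis: {x + 1, y - 1}.
Label its elements g_1 = x + 1, g_2 = y - 1.

Reduce p = -3*x**2 - y**2 + 3*x - 2*y + 1 modulo G:
  leading term x**2: subtract (-3*x)·g_1 from -3*x**2 - y**2 + 3*x - 2*y + 1 → -y**2 - x - 2*y + 1
  leading term y**2: subtract (-y)·g_2 from -y**2 - x - 2*y + 1 → -x - 3*y + 1
  leading term x: subtract (-1)·g_1 from -x - 3*y + 1 → -3*y + 2
  leading term y: subtract (-3)·g_2 from -3*y + 2 → -1
  leading term 1: no divisor's leading term divides it; move -1 to the remainder.
  normal form = -1.
The normal form is nonzero, so p ∉ I. Since p minus its normal form lies in I, I + (p) = I + (r) where r = -1; decide whether this ideal is the whole ring.
Here r = -1 is a nonzero constant, hence a unit: 1 ∈ I + (p), the Gröbner basis of I + (p) is {1}, and the enlarged system has no common solution — adjoining p is inconsistent.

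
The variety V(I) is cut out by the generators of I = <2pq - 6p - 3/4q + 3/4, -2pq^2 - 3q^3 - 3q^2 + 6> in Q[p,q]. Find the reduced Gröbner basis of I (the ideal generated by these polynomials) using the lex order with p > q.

G = {p + 1/6q^3 + 5/24q^2 + 1/12q - 11/24, q^4 - 7/4q^3 - 13/4q^2 - 2q + 6}

f_1 = 2pq - 6p - 3/4q + 3/4, LT = pq.
f_2 = -2pq^2 - 3q^3 - 3q^2 + 6, LT = pq^2.

S(f_1,f_2): lcm = pq^2. S = -3pq - 3/2q^3 - 15/8q^2 + 3/8q + 3.
  leading term pq: subtract (-3/2)·f_1 from -3pq - 3/2q^3 - 15/8q^2 + 3/8q + 3 → -9p - 3/2q^3 - 15/8q^2 - 3/4q + 33/8
  leading term p: no divisor's leading term divides it; move -9p to the remainder.
  leading term q^3: no divisor's leading term divides it; move -3/2q^3 to the remainder.
  leading term q^2: no divisor's leading term divides it; move -15/8q^2 to the remainder.
  leading term q: no divisor's leading term divides it; move -3/4q to the remainder.
  leading term 1: no divisor's leading term divides it; move 33/8 to the remainder.
  remainder -9p - 3/2q^3 - 15/8q^2 - 3/4q + 33/8 ≠ 0; add g_3 = -9p - 3/2q^3 - 15/8q^2 - 3/4q + 33/8 to the basis.

S(f_1,g_3): lcm = pq. S = -3p - 1/6q^4 - 5/24q^3 - 1/12q^2 + 1/12q + 3/8.
  leading term p: subtract (1/3)·g_3 from -3p - 1/6q^4 - 5/24q^3 - 1/12q^2 + 1/12q + 3/8 → -1/6q^4 + 7/24q^3 + 13/24q^2 + 1/3q - 1
  leading term q^4: no divisor's leading term divides it; move -1/6q^4 to the remainder.
  leading term q^3: no divisor's leading term divides it; move 7/24q^3 to the remainder.
  leading term q^2: no divisor's leading term divides it; move 13/24q^2 to the remainder.
  leading term q: no divisor's leading term divides it; move 1/3q to the remainder.
  leading term 1: no divisor's leading term divides it; move -1 to the remainder.
  remainder -1/6q^4 + 7/24q^3 + 13/24q^2 + 1/3q - 1 ≠ 0; add g_4 = -1/6q^4 + 7/24q^3 + 13/24q^2 + 1/3q - 1 to the basis.

The other S-polynomials (S(f_2,g_3), S(f_1,g_4), S(f_2,g_4), S(g_3,g_4)) all reduce to 0 modulo the current basis, so we have a Gröbner basis.
Inter-reduce: drop elements whose leading term is divisible by another's, tail-reduce, and make monic.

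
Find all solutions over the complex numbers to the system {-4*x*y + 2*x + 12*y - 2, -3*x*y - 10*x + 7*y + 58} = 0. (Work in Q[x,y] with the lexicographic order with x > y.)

{(5, 1), (71/23, 12)}

Compute a lex Gröbner basis by Buchberger's algorithm.
f_1 = -4*x*y + 2*x + 12*y - 2, LT = x*y.
f_2 = -3*x*y - 10*x + 7*y + 58, LT = x*y.

S(f_1,f_2): lcm = x*y. S = -23/6*x - 2/3*y + 119/6.
  reduce S modulo (f_1, f_2):
  remainder -23/6*x - 2/3*y + 119/6 ≠ 0; add h_3 = -23/6*x - 2/3*y + 119/6 to the basis.

S(f_1,h_3): lcm = x*y. S = -1/2*x - 4/23*y**2 + 50/23*y + 1/2.
  reduce S modulo (f_1, f_2, h_3):
  remainder -4/23*y**2 + 52/23*y - 48/23 ≠ 0; add h_4 = -4/23*y**2 + 52/23*y - 48/23 to the basis.

The other S-polynomials (S(f_2,h_3), S(f_1,h_4), S(f_2,h_4), S(h_3,h_4)) all reduce to 0 modulo the current basis, so we have a Gröbner basis.
Inter-reduce: drop elements whose leading term is divisible by another's, tail-reduce, and make monic.
Reduced Gröbner basis: {x + 4/23*y - 119/23, y**2 - 13*y + 12}.

The lex basis is triangular: the last element involves only y. Solving y**2 - 13*y + 12 = 0 gives y ∈ {1, 12}; substituting each value into the earlier elements determines the remaining variables.
  y = 1: the earlier basis element becomes x - 5 = 0, giving x = 5 — point (5, 1).
  y = 12: the earlier basis element becomes x - 71/23 = 0, giving x = 71/23 — point (71/23, 12).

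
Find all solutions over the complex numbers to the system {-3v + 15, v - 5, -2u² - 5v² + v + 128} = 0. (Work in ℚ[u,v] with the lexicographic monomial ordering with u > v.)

{(-2, 5), (2, 5)}

Compute a lex Gröbner basis by Buchberger's algorithm.
f_1 = -3v + 15, LT = v.
f_2 = v - 5, LT = v.
f_3 = -2u² - 5v² + v + 128, LT = u².

The S-polynomials (S(f_1,f_2), S(f_1,f_3), S(f_2,f_3)) all reduce to 0 modulo the current basis, so we have a Gröbner basis.
Inter-reduce: drop elements whose leading term is divisible by another's, tail-reduce, and make monic.
Reduced Gröbner basis: {u² - 4, v - 5}.

Since the basis is lex-ordered, v - 5 is univariate in v. Its roots are {5}. Back-substituting each root into the other basis elements fixes the other coordinates.
  v = 5: the earlier basis element becomes u² - 4 = 0, giving u = -2, 2 — points (-2, 5), (2, 5).
Substituting each solution back into the original system confirms all equations vanish.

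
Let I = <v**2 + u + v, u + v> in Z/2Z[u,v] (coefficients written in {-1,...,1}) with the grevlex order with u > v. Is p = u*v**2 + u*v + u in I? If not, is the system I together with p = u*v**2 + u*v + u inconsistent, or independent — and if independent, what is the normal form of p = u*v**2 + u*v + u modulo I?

First compute the reduced Gröbner basis of I by Buchberger's algorithm.
f_1 = v**2 + u + v, LT = v**2.
f_2 = u + v, LT = u.

The S-polynomials (S(f_1,f_2)) all reduce to 0 modulo the current basis, so we have a Gröbner basis.
Inter-reduce: drop elements whose leading term is divisible by another's, tail-reduce, and make monic.
Reduced Gröbner basis: {v**2, u + v}.
Label its elements g_1 = v**2, g_2 = u + v.

Reduce p = u*v**2 + u*v + u modulo G:
  leading term u*v**2: subtract (u)·g_1 from u*v**2 + u*v + u → u*v + u
  leading term u*v: subtract (v)·g_2 from u*v + u → v**2 + u
  leading term v**2: subtract (1)·g_1 from v**2 + u → u
  leading term u: subtract (1)·g_2 from u → v
  leading term v: no divisor's leading term divides it; move v to the remainder.
  normal form = v.
The normal form is nonzero, so p ∉ I. Since p minus its normal form lies in I, I + (p) = I + (r) where r = v; decide whether this ideal is the whole ring.
Run Buchberger on G together with r (pairs among the g_i already reduce to 0 since G is a Gröbner basis):
g_1 = v**2, LT = v**2.
g_2 = u + v, LT = u.
r = v, LT = v.

The S-polynomials (S(g_1,g_2), S(g_1,r), S(g_2,r)) all reduce to 0 modulo the current basis, so we have a Gröbner basis.
Inter-reduce: drop elements whose leading term is divisible by another's, tail-reduce, and make monic.
Reduced Gröbner basis: {u, v}.
The reduced Gröbner basis of I + (p) is {u, v} ≠ {1}, a proper ideal, so the enlarged system stays consistent: p is independent of I, with normal form v.

u*v**2 + u*v + u is independent of I; its normal form modulo I is v.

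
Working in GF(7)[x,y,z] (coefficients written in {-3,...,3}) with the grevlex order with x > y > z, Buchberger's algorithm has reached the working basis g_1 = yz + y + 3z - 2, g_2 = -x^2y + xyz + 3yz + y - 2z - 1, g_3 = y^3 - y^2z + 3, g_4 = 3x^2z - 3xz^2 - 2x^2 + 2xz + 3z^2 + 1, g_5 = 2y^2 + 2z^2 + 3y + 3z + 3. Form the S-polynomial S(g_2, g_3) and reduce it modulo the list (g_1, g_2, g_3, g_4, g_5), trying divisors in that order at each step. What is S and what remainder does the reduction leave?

S(g_2, g_3) = x^2y^2z - xy^3z - 3y^3z - y^3 + 2y^2z - 3x^2 + y^2; remainder on division = -3x^2 + 3xz - 3z - 2.

lcm(LM(g_2), LM(g_3)) = x^2y^3.
S = (lcm/LT(g_2))·g_2 − (lcm/LT(g_3))·g_3 = x^2y^2z - xy^3z - 3y^3z - y^3 + 2y^2z - 3x^2 + y^2.
Reduce S modulo (g_1, g_2, g_3, g_4, g_5) in that order:
  leading term x^2y^2z: subtract (x^2y)·g_1 from x^2y^2z - xy^3z - 3y^3z - y^3 + 2y^2z - 3x^2 + y^2 → -xy^3z - x^2y^2 - 3x^2yz - 3y^3z + 2x^2y - y^3 + 2y^2z - 3x^2 + y^2
  leading term xy^3z: subtract (-xy^2)·g_1 from -xy^3z - x^2y^2 - 3x^2yz - 3y^3z + 2x^2y - y^3 + 2y^2z - 3x^2 + y^2 → -x^2y^2 + xy^3 - 3x^2yz + 3xy^2z - 3y^3z + 2x^2y - 2xy^2 - y^3 + 2y^2z - 3x^2 + y^2
  leading term x^2y^2: subtract (y)·g_2 from -x^2y^2 + xy^3 - 3x^2yz + 3xy^2z - 3y^3z + 2x^2y - 2xy^2 - y^3 + 2y^2z - 3x^2 + y^2 → xy^3 - 3x^2yz + 2xy^2z - 3y^3z + 2x^2y - 2xy^2 - y^3 - y^2z - 3x^2 + 2yz + y
  leading term xy^3: subtract (x)·g_3 from xy^3 - 3x^2yz + 2xy^2z - 3y^3z + 2x^2y - 2xy^2 - y^3 - y^2z - 3x^2 + 2yz + y → -3x^2yz + 3xy^2z - 3y^3z + 2x^2y - 2xy^2 - y^3 - y^2z - 3x^2 + 2yz - 3x + y
  leading term x^2yz: subtract (-3x^2)·g_1 from -3x^2yz + 3xy^2z - 3y^3z + 2x^2y - 2xy^2 - y^3 - y^2z - 3x^2 + 2yz - 3x + y → 3xy^2z - 3y^3z - 2x^2y - 2xy^2 - y^3 + 2x^2z - y^2z - 2x^2 + 2yz - 3x + y
  leading term xy^2z: subtract (3xy)·g_1 from 3xy^2z - 3y^3z - 2x^2y - 2xy^2 - y^3 + 2x^2z - y^2z - 2x^2 + 2yz - 3x + y → -3y^3z - 2x^2y + 2xy^2 - y^3 + 2x^2z - 2xyz - y^2z - 2x^2 - xy + 2yz - 3x + y
  leading term y^3z: subtract (-3y^2)·g_1 from -3y^3z - 2x^2y + 2xy^2 - y^3 + 2x^2z - 2xyz - y^2z - 2x^2 - xy + 2yz - 3x + y → -2x^2y + 2xy^2 + 2y^3 + 2x^2z - 2xyz + y^2z - 2x^2 - xy + y^2 + 2yz - 3x + y
  leading term x^2y: subtract (2)·g_2 from -2x^2y + 2xy^2 + 2y^3 + 2x^2z - 2xyz + y^2z - 2x^2 - xy + y^2 + 2yz - 3x + y → 2xy^2 + 2y^3 + 2x^2z + 3xyz + y^2z - 2x^2 - xy + y^2 + 3yz - 3x - y - 3z + 2
  leading term xy^2: subtract (x)·g_5 from 2xy^2 + 2y^3 + 2x^2z + 3xyz + y^2z - 2x^2 - xy + y^2 + 3yz - 3x - y - 3z + 2 → 2y^3 + 2x^2z + 3xyz + y^2z - 2xz^2 - 2x^2 + 3xy + y^2 - 3xz + 3yz + x - y - 3z + 2
  leading term y^3: subtract (2)·g_3 from 2y^3 + 2x^2z + 3xyz + y^2z - 2xz^2 - 2x^2 + 3xy + y^2 - 3xz + 3yz + x - y - 3z + 2 → 2x^2z + 3xyz + 3y^2z - 2xz^2 - 2x^2 + 3xy + y^2 - 3xz + 3yz + x - y - 3z + 3
  leading term x^2z: subtract (3)·g_4 from 2x^2z + 3xyz + 3y^2z - 2xz^2 - 2x^2 + 3xy + y^2 - 3xz + 3yz + x - y - 3z + 3 → 3xyz + 3y^2z - 3x^2 + 3xy + y^2 - 2xz + 3yz - 2z^2 + x - y - 3z
  leading term xyz: subtract (3x)·g_1 from 3xyz + 3y^2z - 3x^2 + 3xy + y^2 - 2xz + 3yz - 2z^2 + x - y - 3z → 3y^2z - 3x^2 + y^2 + 3xz + 3yz - 2z^2 - y - 3z
  leading term y^2z: subtract (3y)·g_1 from 3y^2z - 3x^2 + y^2 + 3xz + 3yz - 2z^2 - y - 3z → -3x^2 - 2y^2 + 3xz + yz - 2z^2 - 2y - 3z
  leading term x^2: no divisor's leading term divides it; move -3x^2 to the remainder.
  leading term y^2: subtract (-1)·g_5 from -2y^2 + 3xz + yz - 2z^2 - 2y - 3z → 3xz + yz + y + 3
  leading term xz: no divisor's leading term divides it; move 3xz to the remainder.
  leading term yz: subtract (1)·g_1 from yz + y + 3 → -3z - 2
  leading term z: no divisor's leading term divides it; move -3z to the remainder.
  leading term 1: no divisor's leading term divides it; move -2 to the remainder.
The remainder -3x^2 + 3xz - 3z - 2 is nonzero, so it would be added as the next basis element.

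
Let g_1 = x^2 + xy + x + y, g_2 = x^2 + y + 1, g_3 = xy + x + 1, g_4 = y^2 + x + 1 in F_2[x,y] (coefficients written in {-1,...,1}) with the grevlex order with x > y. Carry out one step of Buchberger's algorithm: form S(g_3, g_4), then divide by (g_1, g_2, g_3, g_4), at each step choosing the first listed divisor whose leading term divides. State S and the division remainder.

S(g_3, g_4) = x^2 + xy + x + y; remainder on division = 0.

lcm(LM(g_3), LM(g_4)) = xy^2.
S = (lcm/LT(g_3))·g_3 − (lcm/LT(g_4))·g_4 = x^2 + xy + x + y.
Reduce S modulo (g_1, g_2, g_3, g_4) in that order:
  leading term x^2: subtract (1)·g_1 from x^2 + xy + x + y → 0
The remainder is 0, so this S-polynomial contributes no new basis element.
An S-polynomial is built so that the two leading terms cancel; whether anything survives reduction is exactly the Gröbner-basis criterion.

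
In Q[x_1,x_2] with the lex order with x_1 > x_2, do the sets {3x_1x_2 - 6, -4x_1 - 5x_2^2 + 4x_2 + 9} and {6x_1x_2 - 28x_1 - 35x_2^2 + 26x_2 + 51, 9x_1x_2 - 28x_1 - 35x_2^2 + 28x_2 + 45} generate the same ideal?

Two ideals are equal iff their reduced Gröbner bases coincide (the reduced basis is unique for a fixed ordering).
Buchberger on the first generating set:
f_1 = 3x_1x_2 - 6, LT = x_1x_2.
f_2 = -4x_1 - 5x_2^2 + 4x_2 + 9, LT = x_1.

S(f_1,f_2): lcm = x_1x_2. S = -5/4x_2^3 + x_2^2 + 9/4x_2 - 2.
  reduce S modulo (f_1, f_2):
  remainder -5/4x_2^3 + x_2^2 + 9/4x_2 - 2 ≠ 0; add g_3 = -5/4x_2^3 + x_2^2 + 9/4x_2 - 2 to the basis.

The other S-polynomials (S(f_1,g_3), S(f_2,g_3)) all reduce to 0 modulo the current basis, so we have a Gröbner basis.
Inter-reduce: drop elements whose leading term is divisible by another's, tail-reduce, and make monic.
Reduced Gröbner basis: {x_1 + 5/4x_2^2 - x_2 - 9/4, x_2^3 - 4/5x_2^2 - 9/5x_2 + 8/5}.

Buchberger on the second generating set:
h_1 = 6x_1x_2 - 28x_1 - 35x_2^2 + 26x_2 + 51, LT = x_1x_2.
h_2 = 9x_1x_2 - 28x_1 - 35x_2^2 + 28x_2 + 45, LT = x_1x_2.

S(h_1,h_2): lcm = x_1x_2. S = -14/9x_1 - 35/18x_2^2 + 11/9x_2 + 7/2.
  reduce S modulo (h_1, h_2):
  remainder -14/9x_1 - 35/18x_2^2 + 11/9x_2 + 7/2 ≠ 0; add k_3 = -14/9x_1 - 35/18x_2^2 + 11/9x_2 + 7/2 to the basis.

S(h_1,k_3): lcm = x_1x_2. S = -14/3x_1 - 5/4x_2^3 - 106/21x_2^2 + 79/12x_2 + 17/2.
  reduce S modulo (h_1, h_2, k_3):
  remainder -5/4x_2^3 + 11/14x_2^2 + 35/12x_2 - 2 ≠ 0; add k_4 = -5/4x_2^3 + 11/14x_2^2 + 35/12x_2 - 2 to the basis.

The other S-polynomials (S(h_2,k_3), S(h_1,k_4), S(h_2,k_4), S(k_3,k_4)) all reduce to 0 modulo the current basis, so we have a Gröbner basis.
Inter-reduce: drop elements whose leading term is divisible by another's, tail-reduce, and make monic.
Reduced Gröbner basis: {x_1 + 5/4x_2^2 - 11/14x_2 - 9/4, x_2^3 - 22/35x_2^2 - 7/3x_2 + 8/5}.

These differ, so the ideals are not equal.
The choice of monomial ordering does not affect the verdict — as long as both bases are computed under the same ordering, their equality decides ideal equality.

No, the ideals differ.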